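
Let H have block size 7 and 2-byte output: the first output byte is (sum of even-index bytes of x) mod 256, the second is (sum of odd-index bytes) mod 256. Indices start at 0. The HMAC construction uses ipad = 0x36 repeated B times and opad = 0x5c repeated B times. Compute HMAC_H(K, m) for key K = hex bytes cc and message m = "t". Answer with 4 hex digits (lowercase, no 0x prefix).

bab0

Key hex bytes cc is 1 byte ≤ B = 7; zero-pad to 7 bytes: K' = cc 00 00 00 00 00 00.
K' ⊕ ipad = fa 36 36 36 36 36 36.  K' ⊕ opad = 90 5c 5c 5c 5c 5c 5c.
Inner input = (K'⊕ipad) ∥ m = fa 36 36 36 36 36 36 ∥ 74.
Inner hash: even-index sum = 412 mod 256 = 156; odd-index sum = 278 mod 256 = 22 → 9c 16.
Outer input = (K'⊕opad) ∥ inner = 90 5c 5c 5c 5c 5c 5c ∥ 9c 16.
Outer hash (tag): even-index sum = 442 mod 256 = 186; odd-index sum = 432 mod 256 = 176 → ba b0.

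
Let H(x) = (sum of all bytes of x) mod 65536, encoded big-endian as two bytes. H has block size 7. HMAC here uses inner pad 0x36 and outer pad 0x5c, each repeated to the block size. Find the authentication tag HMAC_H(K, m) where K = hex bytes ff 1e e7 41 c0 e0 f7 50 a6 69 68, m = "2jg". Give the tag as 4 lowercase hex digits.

03fd

Key hex bytes ff 1e e7 41 c0 e0 f7 50 a6 69 68 is 11 bytes > B = 7, so hash it first: H(key) = 06 a3, then zero-pad to 7 bytes: K' = 06 a3 00 00 00 00 00.
K' ⊕ ipad = 30 95 36 36 36 36 36.  K' ⊕ opad = 5a ff 5c 5c 5c 5c 5c.
Inner input = (K'⊕ipad) ∥ m = 30 95 36 36 36 36 36 ∥ 32 6a 67.
Inner hash: sum = 48+149+54+54+54+54+54+50+106+103 = 726 → 02 d6.
Outer input = (K'⊕opad) ∥ inner = 5a ff 5c 5c 5c 5c 5c ∥ 02 d6.
Outer hash (tag): sum = 90+255+92+92+92+92+92+2+214 = 1021 → 03 fd.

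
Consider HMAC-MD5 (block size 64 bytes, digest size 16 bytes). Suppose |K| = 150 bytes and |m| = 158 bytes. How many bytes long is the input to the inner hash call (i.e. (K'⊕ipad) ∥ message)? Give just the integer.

Key is 150 > 64 bytes, so it is hashed to 16 bytes then zero-padded to 64: |K'| = 64.
Inner input = (K'⊕ipad) ∥ m → 64 + 158 = 222 bytes.

222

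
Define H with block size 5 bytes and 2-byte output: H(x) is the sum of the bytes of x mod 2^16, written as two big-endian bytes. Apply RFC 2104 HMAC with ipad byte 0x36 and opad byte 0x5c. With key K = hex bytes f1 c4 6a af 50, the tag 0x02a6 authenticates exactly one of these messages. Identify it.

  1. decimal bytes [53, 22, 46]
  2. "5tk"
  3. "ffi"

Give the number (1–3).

Key hex bytes f1 c4 6a af 50 is exactly B = 5 bytes: K' = f1 c4 6a af 50.
K' ⊕ ipad = c7 f2 5c 99 66; K' ⊕ opad = ad 98 36 f3 0c.
m1: inner = H(c7 f2 5c 99 66 35 16 2e) = 03 8d; tag = H(ad 98 36 f3 0c 03 8d) = 030a
m2: inner = H(c7 f2 5c 99 66 35 74 6b) = 04 28; tag = H(ad 98 36 f3 0c 04 28) = 02a6 ← matches
m3: inner = H(c7 f2 5c 99 66 66 66 69) = 04 49; tag = H(ad 98 36 f3 0c 04 49) = 02c7

2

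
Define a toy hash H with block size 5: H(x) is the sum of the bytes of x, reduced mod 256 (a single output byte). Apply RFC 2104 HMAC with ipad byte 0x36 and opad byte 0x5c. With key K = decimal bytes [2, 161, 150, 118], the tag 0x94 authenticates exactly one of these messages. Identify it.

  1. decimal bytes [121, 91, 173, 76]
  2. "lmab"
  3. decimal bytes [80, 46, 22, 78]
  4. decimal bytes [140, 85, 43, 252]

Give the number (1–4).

Key decimal bytes [2, 161, 150, 118] = 02 a1 96 76 is 4 bytes ≤ B = 5; zero-pad to 5 bytes: K' = 02 a1 96 76 00.
K' ⊕ ipad = 34 97 a0 40 36; K' ⊕ opad = 5e fd ca 2a 5c.
m1: inner = H(34 97 a0 40 36 79 5b ad 4c) = ae; tag = H(5e fd ca 2a 5c ae) = 59
m2: inner = H(34 97 a0 40 36 6c 6d 61 62) = 7d; tag = H(5e fd ca 2a 5c 7d) = 28
m3: inner = H(34 97 a0 40 36 50 2e 16 4e) = c3; tag = H(5e fd ca 2a 5c c3) = 6e
m4: inner = H(34 97 a0 40 36 8c 55 2b fc) = e9; tag = H(5e fd ca 2a 5c e9) = 94 ← matches

4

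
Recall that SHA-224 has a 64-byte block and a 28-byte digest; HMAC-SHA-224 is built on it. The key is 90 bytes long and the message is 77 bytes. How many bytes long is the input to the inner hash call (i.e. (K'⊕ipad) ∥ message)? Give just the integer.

Key is 90 > 64 bytes, so it is hashed to 28 bytes then zero-padded to 64: |K'| = 64.
Inner input = (K'⊕ipad) ∥ m → 64 + 77 = 141 bytes.

141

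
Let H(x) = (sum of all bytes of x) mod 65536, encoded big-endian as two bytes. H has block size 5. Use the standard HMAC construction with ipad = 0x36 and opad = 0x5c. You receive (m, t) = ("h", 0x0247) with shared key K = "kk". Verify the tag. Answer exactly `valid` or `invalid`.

valid

Key "kk" = 6b 6b is 2 bytes ≤ B = 5; zero-pad to 5 bytes: K' = 6b 6b 00 00 00.
K' ⊕ ipad = 5d 5d 36 36 36; K' ⊕ opad = 37 37 5c 5c 5c.
Inner hash: sum = 93+93+54+54+54+104 = 452 → 01 c4.
Outer hash (recomputed tag): sum = 55+55+92+92+92+1+196 = 583 → 02 47.
Recomputed tag = 0247; claimed = 0247 → match.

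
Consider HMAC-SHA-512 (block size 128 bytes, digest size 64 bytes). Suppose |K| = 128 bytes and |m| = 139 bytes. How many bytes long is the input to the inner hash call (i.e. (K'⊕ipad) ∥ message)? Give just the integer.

267

Key is 128 ≤ 128 bytes, zero-padded: |K'| = 128.
Inner input = (K'⊕ipad) ∥ m → 128 + 139 = 267 bytes.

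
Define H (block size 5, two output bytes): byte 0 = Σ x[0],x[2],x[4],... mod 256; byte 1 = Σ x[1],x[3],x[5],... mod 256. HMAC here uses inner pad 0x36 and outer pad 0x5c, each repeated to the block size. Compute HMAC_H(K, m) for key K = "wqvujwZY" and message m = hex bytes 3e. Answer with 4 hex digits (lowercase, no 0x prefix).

Key "wqvujwZY" = 77 71 76 75 6a 77 5a 59 is 8 bytes > B = 5, so hash it first: H(key) = b1 b6, then zero-pad to 5 bytes: K' = b1 b6 00 00 00.
K' ⊕ ipad = 87 80 36 36 36.  K' ⊕ opad = ed ea 5c 5c 5c.
Inner input = (K'⊕ipad) ∥ m = 87 80 36 36 36 ∥ 3e.
Inner hash: even-index sum = 243 mod 256 = 243; odd-index sum = 244 mod 256 = 244 → f3 f4.
Outer input = (K'⊕opad) ∥ inner = ed ea 5c 5c 5c ∥ f3 f4.
Outer hash (tag): even-index sum = 665 mod 256 = 153; odd-index sum = 569 mod 256 = 57 → 99 39.

9939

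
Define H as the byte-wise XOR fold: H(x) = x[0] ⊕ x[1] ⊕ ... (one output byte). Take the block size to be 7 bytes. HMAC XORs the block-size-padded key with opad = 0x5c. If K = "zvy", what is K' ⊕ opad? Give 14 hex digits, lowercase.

262a255c5c5c5c

Key "zvy" = 7a 76 79 is 3 bytes ≤ B = 7; zero-pad to 7 bytes: K' = 7a 76 79 00 00 00 00.
XOR each byte with 0x5c: 7a⊕5c=26, 76⊕5c=2a, 79⊕5c=25, 00⊕5c=5c, 00⊕5c=5c, 00⊕5c=5c, 00⊕5c=5c.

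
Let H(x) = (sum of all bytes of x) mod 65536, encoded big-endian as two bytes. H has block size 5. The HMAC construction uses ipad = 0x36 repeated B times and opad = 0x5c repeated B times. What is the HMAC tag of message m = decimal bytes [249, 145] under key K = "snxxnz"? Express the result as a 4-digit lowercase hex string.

0348

Key "snxxnz" = 73 6e 78 78 6e 7a is 6 bytes > B = 5, so hash it first: H(key) = 02 b9, then zero-pad to 5 bytes: K' = 02 b9 00 00 00.
K' ⊕ ipad = 34 8f 36 36 36.  K' ⊕ opad = 5e e5 5c 5c 5c.
Inner input = (K'⊕ipad) ∥ m = 34 8f 36 36 36 ∥ f9 91.
Inner hash: sum = 52+143+54+54+54+249+145 = 751 → 02 ef.
Outer input = (K'⊕opad) ∥ inner = 5e e5 5c 5c 5c ∥ 02 ef.
Outer hash (tag): sum = 94+229+92+92+92+2+239 = 840 → 03 48.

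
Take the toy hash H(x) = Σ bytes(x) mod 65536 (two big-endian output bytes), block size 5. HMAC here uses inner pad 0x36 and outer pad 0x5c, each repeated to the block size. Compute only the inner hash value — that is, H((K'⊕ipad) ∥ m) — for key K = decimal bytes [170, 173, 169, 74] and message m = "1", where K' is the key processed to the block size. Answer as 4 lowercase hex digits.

Key decimal bytes [170, 173, 169, 74] = aa ad a9 4a is 4 bytes ≤ B = 5; zero-pad to 5 bytes: K' = aa ad a9 4a 00.
K' ⊕ ipad = 9c 9b 9f 7c 36.
Inner input = 9c 9b 9f 7c 36 ∥ 31.
Inner hash: sum = 156+155+159+124+54+49 = 697 → 02 b9.

02b9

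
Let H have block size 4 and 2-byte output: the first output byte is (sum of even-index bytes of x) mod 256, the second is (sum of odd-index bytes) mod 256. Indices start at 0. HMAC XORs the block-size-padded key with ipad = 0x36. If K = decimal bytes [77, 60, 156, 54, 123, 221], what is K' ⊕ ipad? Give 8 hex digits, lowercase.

Key decimal bytes [77, 60, 156, 54, 123, 221] = 4d 3c 9c 36 7b dd is 6 bytes > B = 4, so hash it first: H(key) = 64 4f, then zero-pad to 4 bytes: K' = 64 4f 00 00.
XOR each byte with 0x36: 64⊕36=52, 4f⊕36=79, 00⊕36=36, 00⊕36=36.

52793636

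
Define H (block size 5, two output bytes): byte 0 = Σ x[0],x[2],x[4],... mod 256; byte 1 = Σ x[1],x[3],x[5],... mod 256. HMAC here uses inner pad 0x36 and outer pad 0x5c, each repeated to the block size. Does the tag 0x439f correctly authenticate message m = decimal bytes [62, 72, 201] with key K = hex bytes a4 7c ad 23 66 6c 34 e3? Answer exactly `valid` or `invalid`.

invalid

Key hex bytes a4 7c ad 23 66 6c 34 e3 is 8 bytes > B = 5, so hash it first: H(key) = eb ee, then zero-pad to 5 bytes: K' = eb ee 00 00 00.
K' ⊕ ipad = dd d8 36 36 36; K' ⊕ opad = b7 b2 5c 5c 5c.
Inner hash: even-index sum = 401 mod 256 = 145; odd-index sum = 533 mod 256 = 21 → 91 15.
Outer hash (recomputed tag): even-index sum = 388 mod 256 = 132; odd-index sum = 415 mod 256 = 159 → 84 9f.
Recomputed tag = 849f; claimed = 439f → mismatch.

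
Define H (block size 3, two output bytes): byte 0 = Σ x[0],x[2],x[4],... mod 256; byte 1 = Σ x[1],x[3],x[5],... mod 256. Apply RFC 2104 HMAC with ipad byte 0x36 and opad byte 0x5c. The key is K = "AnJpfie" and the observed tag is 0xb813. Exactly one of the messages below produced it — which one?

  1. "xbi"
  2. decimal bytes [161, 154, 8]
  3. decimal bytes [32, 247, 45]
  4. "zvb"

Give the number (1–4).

Key "AnJpfie" = 41 6e 4a 70 66 69 65 is 7 bytes > B = 3, so hash it first: H(key) = 56 47, then zero-pad to 3 bytes: K' = 56 47 00.
K' ⊕ ipad = 60 71 36; K' ⊕ opad = 0a 1b 5c.
m1: inner = H(60 71 36 78 62 69) = f8 52; tag = H(0a 1b 5c f8 52) = b813 ← matches
m2: inner = H(60 71 36 a1 9a 08) = 30 1a; tag = H(0a 1b 5c 30 1a) = 804b
m3: inner = H(60 71 36 20 f7 2d) = 8d be; tag = H(0a 1b 5c 8d be) = 24a8
m4: inner = H(60 71 36 7a 76 62) = 0c 4d; tag = H(0a 1b 5c 0c 4d) = b327

1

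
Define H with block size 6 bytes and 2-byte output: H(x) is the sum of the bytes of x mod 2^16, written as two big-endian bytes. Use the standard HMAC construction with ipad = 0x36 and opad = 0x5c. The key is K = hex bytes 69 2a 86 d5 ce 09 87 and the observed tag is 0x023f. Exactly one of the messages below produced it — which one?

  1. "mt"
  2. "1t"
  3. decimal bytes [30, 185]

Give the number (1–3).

3

Key hex bytes 69 2a 86 d5 ce 09 87 is 7 bytes > B = 6, so hash it first: H(key) = 03 4c, then zero-pad to 6 bytes: K' = 03 4c 00 00 00 00.
K' ⊕ ipad = 35 7a 36 36 36 36; K' ⊕ opad = 5f 10 5c 5c 5c 5c.
m1: inner = H(35 7a 36 36 36 36 6d 74) = 02 68; tag = H(5f 10 5c 5c 5c 5c 02 68) = 0249
m2: inner = H(35 7a 36 36 36 36 31 74) = 02 2c; tag = H(5f 10 5c 5c 5c 5c 02 2c) = 020d
m3: inner = H(35 7a 36 36 36 36 1e b9) = 02 5e; tag = H(5f 10 5c 5c 5c 5c 02 5e) = 023f ← matches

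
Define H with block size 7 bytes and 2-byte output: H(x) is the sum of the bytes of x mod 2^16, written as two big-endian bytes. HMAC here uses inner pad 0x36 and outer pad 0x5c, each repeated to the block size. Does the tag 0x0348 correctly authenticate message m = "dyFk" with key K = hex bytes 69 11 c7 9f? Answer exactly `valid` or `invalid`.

Key hex bytes 69 11 c7 9f is 4 bytes ≤ B = 7; zero-pad to 7 bytes: K' = 69 11 c7 9f 00 00 00.
K' ⊕ ipad = 5f 27 f1 a9 36 36 36; K' ⊕ opad = 35 4d 9b c3 5c 5c 5c.
Inner hash: sum = 95+39+241+169+54+54+54+100+121+70+107 = 1104 → 04 50.
Outer hash (recomputed tag): sum = 53+77+155+195+92+92+92+4+80 = 840 → 03 48.
Recomputed tag = 0348; claimed = 0348 → match.

valid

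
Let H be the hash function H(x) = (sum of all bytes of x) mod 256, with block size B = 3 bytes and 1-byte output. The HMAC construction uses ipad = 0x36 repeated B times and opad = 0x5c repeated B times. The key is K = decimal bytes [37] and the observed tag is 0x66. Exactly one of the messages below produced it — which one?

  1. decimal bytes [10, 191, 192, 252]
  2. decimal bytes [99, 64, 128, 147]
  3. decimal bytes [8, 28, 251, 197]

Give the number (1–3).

2

Key decimal bytes [37] = 25 is 1 byte ≤ B = 3; zero-pad to 3 bytes: K' = 25 00 00.
K' ⊕ ipad = 13 36 36; K' ⊕ opad = 79 5c 5c.
m1: inner = H(13 36 36 0a bf c0 fc) = 04; tag = H(79 5c 5c 04) = 35
m2: inner = H(13 36 36 63 40 80 93) = 35; tag = H(79 5c 5c 35) = 66 ← matches
m3: inner = H(13 36 36 08 1c fb c5) = 63; tag = H(79 5c 5c 63) = 94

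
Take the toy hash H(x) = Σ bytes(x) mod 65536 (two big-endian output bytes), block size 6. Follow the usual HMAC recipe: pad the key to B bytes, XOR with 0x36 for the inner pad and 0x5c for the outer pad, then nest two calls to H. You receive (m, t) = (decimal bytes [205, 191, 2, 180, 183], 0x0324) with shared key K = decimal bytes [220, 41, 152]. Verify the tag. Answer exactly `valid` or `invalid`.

Key decimal bytes [220, 41, 152] = dc 29 98 is 3 bytes ≤ B = 6; zero-pad to 6 bytes: K' = dc 29 98 00 00 00.
K' ⊕ ipad = ea 1f ae 36 36 36; K' ⊕ opad = 80 75 c4 5c 5c 5c.
Inner hash: sum = 234+31+174+54+54+54+205+191+2+180+183 = 1362 → 05 52.
Outer hash (recomputed tag): sum = 128+117+196+92+92+92+5+82 = 804 → 03 24.
Recomputed tag = 0324; claimed = 0324 → match.

valid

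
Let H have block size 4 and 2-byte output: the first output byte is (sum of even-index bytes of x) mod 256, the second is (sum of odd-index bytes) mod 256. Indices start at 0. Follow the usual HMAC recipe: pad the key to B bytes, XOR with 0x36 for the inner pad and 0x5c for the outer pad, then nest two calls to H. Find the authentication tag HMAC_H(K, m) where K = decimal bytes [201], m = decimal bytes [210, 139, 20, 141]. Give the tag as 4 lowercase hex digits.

0c3c

Key decimal bytes [201] = c9 is 1 byte ≤ B = 4; zero-pad to 4 bytes: K' = c9 00 00 00.
K' ⊕ ipad = ff 36 36 36.  K' ⊕ opad = 95 5c 5c 5c.
Inner input = (K'⊕ipad) ∥ m = ff 36 36 36 ∥ d2 8b 14 8d.
Inner hash: even-index sum = 539 mod 256 = 27; odd-index sum = 388 mod 256 = 132 → 1b 84.
Outer input = (K'⊕opad) ∥ inner = 95 5c 5c 5c ∥ 1b 84.
Outer hash (tag): even-index sum = 268 mod 256 = 12; odd-index sum = 316 mod 256 = 60 → 0c 3c.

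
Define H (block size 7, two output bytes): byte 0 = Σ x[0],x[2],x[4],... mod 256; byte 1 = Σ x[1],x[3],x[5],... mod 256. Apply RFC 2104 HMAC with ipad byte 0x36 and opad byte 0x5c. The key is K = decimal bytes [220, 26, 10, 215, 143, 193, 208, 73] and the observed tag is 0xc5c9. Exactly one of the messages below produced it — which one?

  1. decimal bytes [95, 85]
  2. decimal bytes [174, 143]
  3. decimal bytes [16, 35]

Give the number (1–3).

Key decimal bytes [220, 26, 10, 215, 143, 193, 208, 73] = dc 1a 0a d7 8f c1 d0 49 is 8 bytes > B = 7, so hash it first: H(key) = 45 fb, then zero-pad to 7 bytes: K' = 45 fb 00 00 00 00 00.
K' ⊕ ipad = 73 cd 36 36 36 36 36; K' ⊕ opad = 19 a7 5c 5c 5c 5c 5c.
m1: inner = H(73 cd 36 36 36 36 36 5f 55) = 6a 98; tag = H(19 a7 5c 5c 5c 5c 5c 6a 98) = c5c9 ← matches
m2: inner = H(73 cd 36 36 36 36 36 ae 8f) = a4 e7; tag = H(19 a7 5c 5c 5c 5c 5c a4 e7) = 1403
m3: inner = H(73 cd 36 36 36 36 36 10 23) = 38 49; tag = H(19 a7 5c 5c 5c 5c 5c 38 49) = 7697

1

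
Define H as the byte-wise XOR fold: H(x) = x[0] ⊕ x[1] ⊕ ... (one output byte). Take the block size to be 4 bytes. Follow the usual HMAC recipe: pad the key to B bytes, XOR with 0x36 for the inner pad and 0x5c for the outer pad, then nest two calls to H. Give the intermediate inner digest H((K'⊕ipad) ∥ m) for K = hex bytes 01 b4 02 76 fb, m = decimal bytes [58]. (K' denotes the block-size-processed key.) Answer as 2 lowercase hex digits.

Key hex bytes 01 b4 02 76 fb is 5 bytes > B = 4, so hash it first: H(key) = 3a, then zero-pad to 4 bytes: K' = 3a 00 00 00.
K' ⊕ ipad = 0c 36 36 36.
Inner input = 0c 36 36 36 ∥ 3a.
Inner hash: XOR 0c⊕36⊕36⊕36⊕3a = 00.

00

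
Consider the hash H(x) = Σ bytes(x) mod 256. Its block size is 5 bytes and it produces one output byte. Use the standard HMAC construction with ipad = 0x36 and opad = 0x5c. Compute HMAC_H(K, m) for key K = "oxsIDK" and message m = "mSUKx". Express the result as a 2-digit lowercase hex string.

Key "oxsIDK" = 6f 78 73 49 44 4b is 6 bytes > B = 5, so hash it first: H(key) = 32, then zero-pad to 5 bytes: K' = 32 00 00 00 00.
K' ⊕ ipad = 04 36 36 36 36.  K' ⊕ opad = 6e 5c 5c 5c 5c.
Inner input = (K'⊕ipad) ∥ m = 04 36 36 36 36 ∥ 6d 53 55 4b 78.
Inner hash: sum = 4+54+54+54+54+109+83+85+75+120 = 692; mod 256 = 180 → b4.
Outer input = (K'⊕opad) ∥ inner = 6e 5c 5c 5c 5c ∥ b4.
Outer hash (tag): sum = 110+92+92+92+92+180 = 658; mod 256 = 146 → 92.

92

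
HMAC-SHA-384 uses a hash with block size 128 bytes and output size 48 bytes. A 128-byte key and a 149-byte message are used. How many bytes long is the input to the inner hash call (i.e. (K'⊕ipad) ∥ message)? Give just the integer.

Key is 128 ≤ 128 bytes, zero-padded: |K'| = 128.
Inner input = (K'⊕ipad) ∥ m → 128 + 149 = 277 bytes.

277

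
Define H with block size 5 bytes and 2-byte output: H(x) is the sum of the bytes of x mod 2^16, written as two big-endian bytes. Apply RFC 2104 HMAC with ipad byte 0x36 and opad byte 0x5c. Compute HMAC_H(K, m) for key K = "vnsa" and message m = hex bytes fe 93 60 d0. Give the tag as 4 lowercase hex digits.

Key "vnsa" = 76 6e 73 61 is 4 bytes ≤ B = 5; zero-pad to 5 bytes: K' = 76 6e 73 61 00.
K' ⊕ ipad = 40 58 45 57 36.  K' ⊕ opad = 2a 32 2f 3d 5c.
Inner input = (K'⊕ipad) ∥ m = 40 58 45 57 36 ∥ fe 93 60 d0.
Inner hash: sum = 64+88+69+87+54+254+147+96+208 = 1067 → 04 2b.
Outer input = (K'⊕opad) ∥ inner = 2a 32 2f 3d 5c ∥ 04 2b.
Outer hash (tag): sum = 42+50+47+61+92+4+43 = 339 → 01 53.

0153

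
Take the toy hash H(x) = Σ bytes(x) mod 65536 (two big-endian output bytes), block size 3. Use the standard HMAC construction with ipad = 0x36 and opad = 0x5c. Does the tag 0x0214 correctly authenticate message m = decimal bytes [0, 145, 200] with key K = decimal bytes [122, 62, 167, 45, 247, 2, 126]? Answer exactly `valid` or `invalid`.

valid

Key decimal bytes [122, 62, 167, 45, 247, 2, 126] = 7a 3e a7 2d f7 02 7e is 7 bytes > B = 3, so hash it first: H(key) = 03 03, then zero-pad to 3 bytes: K' = 03 03 00.
K' ⊕ ipad = 35 35 36; K' ⊕ opad = 5f 5f 5c.
Inner hash: sum = 53+53+54+0+145+200 = 505 → 01 f9.
Outer hash (recomputed tag): sum = 95+95+92+1+249 = 532 → 02 14.
Recomputed tag = 0214; claimed = 0214 → match.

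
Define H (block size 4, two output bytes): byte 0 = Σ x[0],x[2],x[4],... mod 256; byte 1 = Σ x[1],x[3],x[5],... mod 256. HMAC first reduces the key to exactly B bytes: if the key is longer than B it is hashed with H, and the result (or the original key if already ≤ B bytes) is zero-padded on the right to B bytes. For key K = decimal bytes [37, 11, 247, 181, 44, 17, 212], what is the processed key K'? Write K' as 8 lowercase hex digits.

1cd10000

|K| = 7 > B = 4, so first hash the key.
H(K): even-index sum = 540 mod 256 = 28; odd-index sum = 209 mod 256 = 209 → 1c d1.
Zero-pad H(K) = 1c d1 to 4 bytes: K' = 1c d1 00 00.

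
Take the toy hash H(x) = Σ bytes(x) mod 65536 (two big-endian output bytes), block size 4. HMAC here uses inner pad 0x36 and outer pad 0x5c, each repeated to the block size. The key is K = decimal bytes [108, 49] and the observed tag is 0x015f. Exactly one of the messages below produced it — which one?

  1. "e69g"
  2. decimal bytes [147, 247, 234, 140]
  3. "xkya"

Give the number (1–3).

Key decimal bytes [108, 49] = 6c 31 is 2 bytes ≤ B = 4; zero-pad to 4 bytes: K' = 6c 31 00 00.
K' ⊕ ipad = 5a 07 36 36; K' ⊕ opad = 30 6d 5c 5c.
m1: inner = H(5a 07 36 36 65 36 39 67) = 02 08; tag = H(30 6d 5c 5c 02 08) = 015f ← matches
m2: inner = H(5a 07 36 36 93 f7 ea 8c) = 03 cd; tag = H(30 6d 5c 5c 03 cd) = 0225
m3: inner = H(5a 07 36 36 78 6b 79 61) = 02 8a; tag = H(30 6d 5c 5c 02 8a) = 01e1

1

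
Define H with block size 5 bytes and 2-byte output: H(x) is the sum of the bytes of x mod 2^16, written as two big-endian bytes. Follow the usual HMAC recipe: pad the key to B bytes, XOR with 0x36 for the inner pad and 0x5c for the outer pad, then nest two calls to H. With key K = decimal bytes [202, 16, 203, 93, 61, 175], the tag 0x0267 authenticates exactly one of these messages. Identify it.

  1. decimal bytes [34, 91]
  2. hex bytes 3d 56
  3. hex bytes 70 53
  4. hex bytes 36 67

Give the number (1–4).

Key decimal bytes [202, 16, 203, 93, 61, 175] = ca 10 cb 5d 3d af is 6 bytes > B = 5, so hash it first: H(key) = 02 ee, then zero-pad to 5 bytes: K' = 02 ee 00 00 00.
K' ⊕ ipad = 34 d8 36 36 36; K' ⊕ opad = 5e b2 5c 5c 5c.
m1: inner = H(34 d8 36 36 36 22 5b) = 02 2b; tag = H(5e b2 5c 5c 5c 02 2b) = 0251
m2: inner = H(34 d8 36 36 36 3d 56) = 02 41; tag = H(5e b2 5c 5c 5c 02 41) = 0267 ← matches
m3: inner = H(34 d8 36 36 36 70 53) = 02 71; tag = H(5e b2 5c 5c 5c 02 71) = 0297
m4: inner = H(34 d8 36 36 36 36 67) = 02 4b; tag = H(5e b2 5c 5c 5c 02 4b) = 0271

2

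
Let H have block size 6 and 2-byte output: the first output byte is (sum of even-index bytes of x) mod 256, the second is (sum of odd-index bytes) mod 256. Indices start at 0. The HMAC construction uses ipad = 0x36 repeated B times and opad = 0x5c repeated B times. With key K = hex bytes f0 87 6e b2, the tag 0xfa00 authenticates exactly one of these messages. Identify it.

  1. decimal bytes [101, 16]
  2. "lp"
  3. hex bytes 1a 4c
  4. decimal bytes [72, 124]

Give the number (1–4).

2

Key hex bytes f0 87 6e b2 is 4 bytes ≤ B = 6; zero-pad to 6 bytes: K' = f0 87 6e b2 00 00.
K' ⊕ ipad = c6 b1 58 84 36 36; K' ⊕ opad = ac db 32 ee 5c 5c.
m1: inner = H(c6 b1 58 84 36 36 65 10) = b9 7b; tag = H(ac db 32 ee 5c 5c b9 7b) = f3a0
m2: inner = H(c6 b1 58 84 36 36 6c 70) = c0 db; tag = H(ac db 32 ee 5c 5c c0 db) = fa00 ← matches
m3: inner = H(c6 b1 58 84 36 36 1a 4c) = 6e b7; tag = H(ac db 32 ee 5c 5c 6e b7) = a8dc
m4: inner = H(c6 b1 58 84 36 36 48 7c) = 9c e7; tag = H(ac db 32 ee 5c 5c 9c e7) = d60c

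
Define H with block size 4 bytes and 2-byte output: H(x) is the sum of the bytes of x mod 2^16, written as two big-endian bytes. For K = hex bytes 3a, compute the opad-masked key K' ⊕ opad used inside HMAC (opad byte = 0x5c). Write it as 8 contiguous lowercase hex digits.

665c5c5c

Key hex bytes 3a is 1 byte ≤ B = 4; zero-pad to 4 bytes: K' = 3a 00 00 00.
XOR each byte with 0x5c: 3a⊕5c=66, 00⊕5c=5c, 00⊕5c=5c, 00⊕5c=5c.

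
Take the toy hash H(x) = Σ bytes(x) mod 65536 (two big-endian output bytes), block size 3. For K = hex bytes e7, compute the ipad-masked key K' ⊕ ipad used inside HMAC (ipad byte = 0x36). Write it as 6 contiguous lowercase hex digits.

Key hex bytes e7 is 1 byte ≤ B = 3; zero-pad to 3 bytes: K' = e7 00 00.
XOR each byte with 0x36: e7⊕36=d1, 00⊕36=36, 00⊕36=36.

d13636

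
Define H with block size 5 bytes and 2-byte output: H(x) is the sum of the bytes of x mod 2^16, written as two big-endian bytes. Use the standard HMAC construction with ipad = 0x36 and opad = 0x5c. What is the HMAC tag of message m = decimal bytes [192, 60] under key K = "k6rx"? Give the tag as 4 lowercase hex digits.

0172

Key "k6rx" = 6b 36 72 78 is 4 bytes ≤ B = 5; zero-pad to 5 bytes: K' = 6b 36 72 78 00.
K' ⊕ ipad = 5d 00 44 4e 36.  K' ⊕ opad = 37 6a 2e 24 5c.
Inner input = (K'⊕ipad) ∥ m = 5d 00 44 4e 36 ∥ c0 3c.
Inner hash: sum = 93+0+68+78+54+192+60 = 545 → 02 21.
Outer input = (K'⊕opad) ∥ inner = 37 6a 2e 24 5c ∥ 02 21.
Outer hash (tag): sum = 55+106+46+36+92+2+33 = 370 → 01 72.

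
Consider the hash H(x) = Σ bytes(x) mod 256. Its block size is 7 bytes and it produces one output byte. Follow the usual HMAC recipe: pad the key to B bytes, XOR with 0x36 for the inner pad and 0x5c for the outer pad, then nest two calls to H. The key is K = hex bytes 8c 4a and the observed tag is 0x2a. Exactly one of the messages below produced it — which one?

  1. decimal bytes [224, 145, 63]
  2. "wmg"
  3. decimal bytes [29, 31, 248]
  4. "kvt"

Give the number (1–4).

Key hex bytes 8c 4a is 2 bytes ≤ B = 7; zero-pad to 7 bytes: K' = 8c 4a 00 00 00 00 00.
K' ⊕ ipad = ba 7c 36 36 36 36 36; K' ⊕ opad = d0 16 5c 5c 5c 5c 5c.
m1: inner = H(ba 7c 36 36 36 36 36 e0 91 3f) = f4; tag = H(d0 16 5c 5c 5c 5c 5c f4) = a6
m2: inner = H(ba 7c 36 36 36 36 36 77 6d 67) = 8f; tag = H(d0 16 5c 5c 5c 5c 5c 8f) = 41
m3: inner = H(ba 7c 36 36 36 36 36 1d 1f f8) = 78; tag = H(d0 16 5c 5c 5c 5c 5c 78) = 2a ← matches
m4: inner = H(ba 7c 36 36 36 36 36 6b 76 74) = 99; tag = H(d0 16 5c 5c 5c 5c 5c 99) = 4b

3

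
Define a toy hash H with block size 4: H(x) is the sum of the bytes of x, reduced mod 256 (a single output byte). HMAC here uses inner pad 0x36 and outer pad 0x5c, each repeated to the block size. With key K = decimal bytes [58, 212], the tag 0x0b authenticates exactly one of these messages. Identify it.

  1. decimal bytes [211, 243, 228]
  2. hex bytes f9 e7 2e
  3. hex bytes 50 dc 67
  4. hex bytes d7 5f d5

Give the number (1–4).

Key decimal bytes [58, 212] = 3a d4 is 2 bytes ≤ B = 4; zero-pad to 4 bytes: K' = 3a d4 00 00.
K' ⊕ ipad = 0c e2 36 36; K' ⊕ opad = 66 88 5c 5c.
m1: inner = H(0c e2 36 36 d3 f3 e4) = 04; tag = H(66 88 5c 5c 04) = aa
m2: inner = H(0c e2 36 36 f9 e7 2e) = 68; tag = H(66 88 5c 5c 68) = 0e
m3: inner = H(0c e2 36 36 50 dc 67) = ed; tag = H(66 88 5c 5c ed) = 93
m4: inner = H(0c e2 36 36 d7 5f d5) = 65; tag = H(66 88 5c 5c 65) = 0b ← matches

4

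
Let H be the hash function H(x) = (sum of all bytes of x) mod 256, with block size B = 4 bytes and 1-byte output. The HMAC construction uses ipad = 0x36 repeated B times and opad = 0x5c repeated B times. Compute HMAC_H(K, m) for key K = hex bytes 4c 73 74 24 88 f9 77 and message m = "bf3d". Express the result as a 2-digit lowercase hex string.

Key hex bytes 4c 73 74 24 88 f9 77 is 7 bytes > B = 4, so hash it first: H(key) = 4f, then zero-pad to 4 bytes: K' = 4f 00 00 00.
K' ⊕ ipad = 79 36 36 36.  K' ⊕ opad = 13 5c 5c 5c.
Inner input = (K'⊕ipad) ∥ m = 79 36 36 36 ∥ 62 66 33 64.
Inner hash: sum = 121+54+54+54+98+102+51+100 = 634; mod 256 = 122 → 7a.
Outer input = (K'⊕opad) ∥ inner = 13 5c 5c 5c ∥ 7a.
Outer hash (tag): sum = 19+92+92+92+122 = 417; mod 256 = 161 → a1.

a1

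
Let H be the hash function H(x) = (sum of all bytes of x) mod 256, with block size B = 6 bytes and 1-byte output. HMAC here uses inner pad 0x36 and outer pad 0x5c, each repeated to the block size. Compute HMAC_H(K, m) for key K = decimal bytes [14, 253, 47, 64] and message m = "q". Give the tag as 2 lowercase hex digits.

Key decimal bytes [14, 253, 47, 64] = 0e fd 2f 40 is 4 bytes ≤ B = 6; zero-pad to 6 bytes: K' = 0e fd 2f 40 00 00.
K' ⊕ ipad = 38 cb 19 76 36 36.  K' ⊕ opad = 52 a1 73 1c 5c 5c.
Inner input = (K'⊕ipad) ∥ m = 38 cb 19 76 36 36 ∥ 71.
Inner hash: sum = 56+203+25+118+54+54+113 = 623; mod 256 = 111 → 6f.
Outer input = (K'⊕opad) ∥ inner = 52 a1 73 1c 5c 5c ∥ 6f.
Outer hash (tag): sum = 82+161+115+28+92+92+111 = 681; mod 256 = 169 → a9.

a9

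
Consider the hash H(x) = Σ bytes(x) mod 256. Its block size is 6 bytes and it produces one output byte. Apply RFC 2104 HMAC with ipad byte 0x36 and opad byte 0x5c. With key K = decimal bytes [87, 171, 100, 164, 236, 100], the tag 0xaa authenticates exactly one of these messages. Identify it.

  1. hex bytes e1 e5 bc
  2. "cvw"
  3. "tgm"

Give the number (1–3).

1

Key decimal bytes [87, 171, 100, 164, 236, 100] = 57 ab 64 a4 ec 64 is exactly B = 6 bytes: K' = 57 ab 64 a4 ec 64.
K' ⊕ ipad = 61 9d 52 92 da 52; K' ⊕ opad = 0b f7 38 f8 b0 38.
m1: inner = H(61 9d 52 92 da 52 e1 e5 bc) = 90; tag = H(0b f7 38 f8 b0 38 90) = aa ← matches
m2: inner = H(61 9d 52 92 da 52 63 76 77) = 5e; tag = H(0b f7 38 f8 b0 38 5e) = 78
m3: inner = H(61 9d 52 92 da 52 74 67 6d) = 56; tag = H(0b f7 38 f8 b0 38 56) = 70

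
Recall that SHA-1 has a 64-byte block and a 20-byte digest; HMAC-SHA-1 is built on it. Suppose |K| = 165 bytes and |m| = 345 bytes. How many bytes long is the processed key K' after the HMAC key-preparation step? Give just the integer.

Key is 165 > 64 bytes, so it is hashed to 20 bytes then zero-padded to 64: |K'| = 64.

64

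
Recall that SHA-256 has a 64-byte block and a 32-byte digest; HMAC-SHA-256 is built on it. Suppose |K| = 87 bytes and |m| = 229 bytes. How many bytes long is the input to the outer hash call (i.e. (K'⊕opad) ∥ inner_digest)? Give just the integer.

96

Key is 87 > 64 bytes, so it is hashed to 32 bytes then zero-padded to 64: |K'| = 64.
Outer input = (K'⊕opad) ∥ H(inner) → 64 + 32 = 96 bytes.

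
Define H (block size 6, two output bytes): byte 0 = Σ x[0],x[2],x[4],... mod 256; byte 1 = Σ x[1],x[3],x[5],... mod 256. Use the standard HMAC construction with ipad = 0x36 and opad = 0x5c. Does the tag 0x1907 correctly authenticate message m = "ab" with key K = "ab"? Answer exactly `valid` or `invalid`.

invalid

Key "ab" = 61 62 is 2 bytes ≤ B = 6; zero-pad to 6 bytes: K' = 61 62 00 00 00 00.
K' ⊕ ipad = 57 54 36 36 36 36; K' ⊕ opad = 3d 3e 5c 5c 5c 5c.
Inner hash: even-index sum = 292 mod 256 = 36; odd-index sum = 290 mod 256 = 34 → 24 22.
Outer hash (recomputed tag): even-index sum = 281 mod 256 = 25; odd-index sum = 280 mod 256 = 24 → 19 18.
Recomputed tag = 1918; claimed = 1907 → mismatch.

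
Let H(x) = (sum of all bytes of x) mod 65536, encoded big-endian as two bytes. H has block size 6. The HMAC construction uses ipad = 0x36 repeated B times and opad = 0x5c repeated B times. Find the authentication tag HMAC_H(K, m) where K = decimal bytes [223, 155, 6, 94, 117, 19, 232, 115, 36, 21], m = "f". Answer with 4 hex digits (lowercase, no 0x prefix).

02b6

Key decimal bytes [223, 155, 6, 94, 117, 19, 232, 115, 36, 21] = df 9b 06 5e 75 13 e8 73 24 15 is 10 bytes > B = 6, so hash it first: H(key) = 03 fa, then zero-pad to 6 bytes: K' = 03 fa 00 00 00 00.
K' ⊕ ipad = 35 cc 36 36 36 36.  K' ⊕ opad = 5f a6 5c 5c 5c 5c.
Inner input = (K'⊕ipad) ∥ m = 35 cc 36 36 36 36 ∥ 66.
Inner hash: sum = 53+204+54+54+54+54+102 = 575 → 02 3f.
Outer input = (K'⊕opad) ∥ inner = 5f a6 5c 5c 5c 5c ∥ 02 3f.
Outer hash (tag): sum = 95+166+92+92+92+92+2+63 = 694 → 02 b6.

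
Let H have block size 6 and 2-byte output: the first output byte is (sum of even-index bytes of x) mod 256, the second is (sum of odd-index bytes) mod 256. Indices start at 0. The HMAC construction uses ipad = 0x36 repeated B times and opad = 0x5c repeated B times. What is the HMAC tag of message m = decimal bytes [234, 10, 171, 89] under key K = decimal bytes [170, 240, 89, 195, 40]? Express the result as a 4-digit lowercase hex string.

2dfb

Key decimal bytes [170, 240, 89, 195, 40] = aa f0 59 c3 28 is 5 bytes ≤ B = 6; zero-pad to 6 bytes: K' = aa f0 59 c3 28 00.
K' ⊕ ipad = 9c c6 6f f5 1e 36.  K' ⊕ opad = f6 ac 05 9f 74 5c.
Inner input = (K'⊕ipad) ∥ m = 9c c6 6f f5 1e 36 ∥ ea 0a ab 59.
Inner hash: even-index sum = 702 mod 256 = 190; odd-index sum = 596 mod 256 = 84 → be 54.
Outer input = (K'⊕opad) ∥ inner = f6 ac 05 9f 74 5c ∥ be 54.
Outer hash (tag): even-index sum = 557 mod 256 = 45; odd-index sum = 507 mod 256 = 251 → 2d fb.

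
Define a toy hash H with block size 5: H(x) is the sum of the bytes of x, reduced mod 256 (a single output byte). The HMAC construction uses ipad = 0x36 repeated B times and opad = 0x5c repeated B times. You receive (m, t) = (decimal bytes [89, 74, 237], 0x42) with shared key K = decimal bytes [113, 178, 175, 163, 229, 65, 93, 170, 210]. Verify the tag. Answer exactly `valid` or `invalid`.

Key decimal bytes [113, 178, 175, 163, 229, 65, 93, 170, 210] = 71 b2 af a3 e5 41 5d aa d2 is 9 bytes > B = 5, so hash it first: H(key) = 74, then zero-pad to 5 bytes: K' = 74 00 00 00 00.
K' ⊕ ipad = 42 36 36 36 36; K' ⊕ opad = 28 5c 5c 5c 5c.
Inner hash: sum = 66+54+54+54+54+89+74+237 = 682; mod 256 = 170 → aa.
Outer hash (recomputed tag): sum = 40+92+92+92+92+170 = 578; mod 256 = 66 → 42.
Recomputed tag = 42; claimed = 42 → match.

valid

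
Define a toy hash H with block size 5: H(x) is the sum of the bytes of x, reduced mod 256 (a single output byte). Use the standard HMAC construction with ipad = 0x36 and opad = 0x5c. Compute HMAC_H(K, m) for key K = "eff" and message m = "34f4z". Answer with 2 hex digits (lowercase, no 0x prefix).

Key "eff" = 65 66 66 is 3 bytes ≤ B = 5; zero-pad to 5 bytes: K' = 65 66 66 00 00.
K' ⊕ ipad = 53 50 50 36 36.  K' ⊕ opad = 39 3a 3a 5c 5c.
Inner input = (K'⊕ipad) ∥ m = 53 50 50 36 36 ∥ 33 34 66 34 7a.
Inner hash: sum = 83+80+80+54+54+51+52+102+52+122 = 730; mod 256 = 218 → da.
Outer input = (K'⊕opad) ∥ inner = 39 3a 3a 5c 5c ∥ da.
Outer hash (tag): sum = 57+58+58+92+92+218 = 575; mod 256 = 63 → 3f.

3f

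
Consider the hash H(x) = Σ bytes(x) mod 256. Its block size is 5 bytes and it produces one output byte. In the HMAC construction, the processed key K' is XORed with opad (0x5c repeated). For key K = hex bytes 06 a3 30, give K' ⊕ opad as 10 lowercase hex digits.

Key hex bytes 06 a3 30 is 3 bytes ≤ B = 5; zero-pad to 5 bytes: K' = 06 a3 30 00 00.
XOR each byte with 0x5c: 06⊕5c=5a, a3⊕5c=ff, 30⊕5c=6c, 00⊕5c=5c, 00⊕5c=5c.

5aff6c5c5c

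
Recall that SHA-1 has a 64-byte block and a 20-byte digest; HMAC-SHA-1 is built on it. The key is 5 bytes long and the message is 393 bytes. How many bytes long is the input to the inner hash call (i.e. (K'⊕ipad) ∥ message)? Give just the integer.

457

Key is 5 ≤ 64 bytes, zero-padded: |K'| = 64.
Inner input = (K'⊕ipad) ∥ m → 64 + 393 = 457 bytes.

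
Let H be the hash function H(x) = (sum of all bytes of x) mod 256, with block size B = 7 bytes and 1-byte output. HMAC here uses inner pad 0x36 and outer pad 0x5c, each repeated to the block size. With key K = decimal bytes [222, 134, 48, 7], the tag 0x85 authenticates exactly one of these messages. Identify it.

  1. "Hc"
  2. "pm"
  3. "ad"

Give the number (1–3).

2

Key decimal bytes [222, 134, 48, 7] = de 86 30 07 is 4 bytes ≤ B = 7; zero-pad to 7 bytes: K' = de 86 30 07 00 00 00.
K' ⊕ ipad = e8 b0 06 31 36 36 36; K' ⊕ opad = 82 da 6c 5b 5c 5c 5c.
m1: inner = H(e8 b0 06 31 36 36 36 48 63) = 1c; tag = H(82 da 6c 5b 5c 5c 5c 1c) = 53
m2: inner = H(e8 b0 06 31 36 36 36 70 6d) = 4e; tag = H(82 da 6c 5b 5c 5c 5c 4e) = 85 ← matches
m3: inner = H(e8 b0 06 31 36 36 36 61 64) = 36; tag = H(82 da 6c 5b 5c 5c 5c 36) = 6d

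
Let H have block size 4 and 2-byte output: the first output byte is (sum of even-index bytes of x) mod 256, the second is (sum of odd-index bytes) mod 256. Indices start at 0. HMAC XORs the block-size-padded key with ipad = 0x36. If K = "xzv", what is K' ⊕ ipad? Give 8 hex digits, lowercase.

Key "xzv" = 78 7a 76 is 3 bytes ≤ B = 4; zero-pad to 4 bytes: K' = 78 7a 76 00.
XOR each byte with 0x36: 78⊕36=4e, 7a⊕36=4c, 76⊕36=40, 00⊕36=36.

4e4c4036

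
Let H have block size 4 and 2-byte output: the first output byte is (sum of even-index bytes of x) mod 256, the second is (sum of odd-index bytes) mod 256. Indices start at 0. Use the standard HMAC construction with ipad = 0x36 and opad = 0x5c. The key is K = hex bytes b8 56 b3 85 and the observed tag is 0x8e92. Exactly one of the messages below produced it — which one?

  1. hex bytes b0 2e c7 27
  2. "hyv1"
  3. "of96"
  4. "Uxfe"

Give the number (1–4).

Key hex bytes b8 56 b3 85 is exactly B = 4 bytes: K' = b8 56 b3 85.
K' ⊕ ipad = 8e 60 85 b3; K' ⊕ opad = e4 0a ef d9.
m1: inner = H(8e 60 85 b3 b0 2e c7 27) = 8a 68; tag = H(e4 0a ef d9 8a 68) = 5d4b
m2: inner = H(8e 60 85 b3 68 79 76 31) = f1 bd; tag = H(e4 0a ef d9 f1 bd) = c4a0
m3: inner = H(8e 60 85 b3 6f 66 39 36) = bb af; tag = H(e4 0a ef d9 bb af) = 8e92 ← matches
m4: inner = H(8e 60 85 b3 55 78 66 65) = ce f0; tag = H(e4 0a ef d9 ce f0) = a1d3

3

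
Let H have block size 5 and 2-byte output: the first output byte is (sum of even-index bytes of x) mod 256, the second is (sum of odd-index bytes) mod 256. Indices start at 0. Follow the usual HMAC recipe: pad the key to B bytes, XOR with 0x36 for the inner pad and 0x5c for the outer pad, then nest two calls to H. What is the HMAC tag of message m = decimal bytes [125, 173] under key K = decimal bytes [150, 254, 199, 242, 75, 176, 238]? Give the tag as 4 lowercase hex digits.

Key decimal bytes [150, 254, 199, 242, 75, 176, 238] = 96 fe c7 f2 4b b0 ee is 7 bytes > B = 5, so hash it first: H(key) = 96 a0, then zero-pad to 5 bytes: K' = 96 a0 00 00 00.
K' ⊕ ipad = a0 96 36 36 36.  K' ⊕ opad = ca fc 5c 5c 5c.
Inner input = (K'⊕ipad) ∥ m = a0 96 36 36 36 ∥ 7d ad.
Inner hash: even-index sum = 441 mod 256 = 185; odd-index sum = 329 mod 256 = 73 → b9 49.
Outer input = (K'⊕opad) ∥ inner = ca fc 5c 5c 5c ∥ b9 49.
Outer hash (tag): even-index sum = 459 mod 256 = 203; odd-index sum = 529 mod 256 = 17 → cb 11.

cb11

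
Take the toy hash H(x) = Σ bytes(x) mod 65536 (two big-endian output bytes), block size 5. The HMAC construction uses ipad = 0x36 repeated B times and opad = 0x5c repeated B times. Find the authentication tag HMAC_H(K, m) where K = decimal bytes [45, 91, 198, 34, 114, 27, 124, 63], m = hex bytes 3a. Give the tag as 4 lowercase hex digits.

02f5

Key decimal bytes [45, 91, 198, 34, 114, 27, 124, 63] = 2d 5b c6 22 72 1b 7c 3f is 8 bytes > B = 5, so hash it first: H(key) = 02 b8, then zero-pad to 5 bytes: K' = 02 b8 00 00 00.
K' ⊕ ipad = 34 8e 36 36 36.  K' ⊕ opad = 5e e4 5c 5c 5c.
Inner input = (K'⊕ipad) ∥ m = 34 8e 36 36 36 ∥ 3a.
Inner hash: sum = 52+142+54+54+54+58 = 414 → 01 9e.
Outer input = (K'⊕opad) ∥ inner = 5e e4 5c 5c 5c ∥ 01 9e.
Outer hash (tag): sum = 94+228+92+92+92+1+158 = 757 → 02 f5.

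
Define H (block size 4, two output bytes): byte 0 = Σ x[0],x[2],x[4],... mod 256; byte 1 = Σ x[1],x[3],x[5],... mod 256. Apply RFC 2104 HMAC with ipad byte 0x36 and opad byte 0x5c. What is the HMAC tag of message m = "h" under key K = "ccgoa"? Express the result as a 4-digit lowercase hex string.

8e04

Key "ccgoa" = 63 63 67 6f 61 is 5 bytes > B = 4, so hash it first: H(key) = 2b d2, then zero-pad to 4 bytes: K' = 2b d2 00 00.
K' ⊕ ipad = 1d e4 36 36.  K' ⊕ opad = 77 8e 5c 5c.
Inner input = (K'⊕ipad) ∥ m = 1d e4 36 36 ∥ 68.
Inner hash: even-index sum = 187 mod 256 = 187; odd-index sum = 282 mod 256 = 26 → bb 1a.
Outer input = (K'⊕opad) ∥ inner = 77 8e 5c 5c ∥ bb 1a.
Outer hash (tag): even-index sum = 398 mod 256 = 142; odd-index sum = 260 mod 256 = 4 → 8e 04.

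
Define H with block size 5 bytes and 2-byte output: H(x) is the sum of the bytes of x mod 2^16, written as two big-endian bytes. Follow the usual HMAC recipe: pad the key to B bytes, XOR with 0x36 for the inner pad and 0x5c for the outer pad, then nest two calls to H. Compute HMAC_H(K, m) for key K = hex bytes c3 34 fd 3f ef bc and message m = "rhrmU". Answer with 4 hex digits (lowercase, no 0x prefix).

Key hex bytes c3 34 fd 3f ef bc is 6 bytes > B = 5, so hash it first: H(key) = 03 de, then zero-pad to 5 bytes: K' = 03 de 00 00 00.
K' ⊕ ipad = 35 e8 36 36 36.  K' ⊕ opad = 5f 82 5c 5c 5c.
Inner input = (K'⊕ipad) ∥ m = 35 e8 36 36 36 ∥ 72 68 72 6d 55.
Inner hash: sum = 53+232+54+54+54+114+104+114+109+85 = 973 → 03 cd.
Outer input = (K'⊕opad) ∥ inner = 5f 82 5c 5c 5c ∥ 03 cd.
Outer hash (tag): sum = 95+130+92+92+92+3+205 = 709 → 02 c5.

02c5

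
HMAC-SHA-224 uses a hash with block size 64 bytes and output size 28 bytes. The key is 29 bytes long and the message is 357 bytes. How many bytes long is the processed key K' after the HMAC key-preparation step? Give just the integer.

64

Key is 29 ≤ 64 bytes, zero-padded: |K'| = 64.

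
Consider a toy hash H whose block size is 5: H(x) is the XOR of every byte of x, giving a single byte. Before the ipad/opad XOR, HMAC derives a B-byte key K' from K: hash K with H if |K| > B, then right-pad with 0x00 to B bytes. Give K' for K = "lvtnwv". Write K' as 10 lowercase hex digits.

|K| = 6 > B = 5, so first hash the key.
H(K): XOR 6c⊕76⊕74⊕6e⊕77⊕76 = 01.
Zero-pad H(K) = 01 to 5 bytes: K' = 01 00 00 00 00.

0100000000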